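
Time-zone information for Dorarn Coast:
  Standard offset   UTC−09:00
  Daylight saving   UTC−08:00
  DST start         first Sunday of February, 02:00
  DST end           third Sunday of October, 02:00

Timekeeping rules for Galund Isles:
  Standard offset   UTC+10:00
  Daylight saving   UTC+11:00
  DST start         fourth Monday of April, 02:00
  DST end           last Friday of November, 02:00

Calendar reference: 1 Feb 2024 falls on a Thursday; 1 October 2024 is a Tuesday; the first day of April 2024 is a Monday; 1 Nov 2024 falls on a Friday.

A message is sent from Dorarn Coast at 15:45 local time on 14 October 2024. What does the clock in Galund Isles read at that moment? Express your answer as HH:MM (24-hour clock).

10:45

1 February 2024 is a Thursday, so the first Sunday is February 4.
1 October 2024 is a Tuesday, so the first Sunday is October 6 and the third is October 20.
14 October 2024 falls between 4 February and 20 October, so daylight saving is in effect and Dorarn Coast is at UTC−08:00.
15:45 Dorarn Coast + 8h = 23:45 UTC.
1 April 2024 is a Monday, so the first Monday is April 1 and the fourth is April 22.
1 November 2024 is a Friday, so Fridays fall on 1, 8, 15, 22, 29; the last is November 29.
At the standard offset (UTC+10:00), 23:45 UTC + 10h = 09:45 Galund Isles standard time (rolling into the next day, 15 October 2024).
The standard-time date in Galund Isles, 15 October 2024, falls between 22 April and 29 November, so daylight saving is in effect and Galund Isles is at UTC+11:00.
23:45 UTC + 11h = 10:45 Galund Isles (rolling into the next day, 15 October 2024).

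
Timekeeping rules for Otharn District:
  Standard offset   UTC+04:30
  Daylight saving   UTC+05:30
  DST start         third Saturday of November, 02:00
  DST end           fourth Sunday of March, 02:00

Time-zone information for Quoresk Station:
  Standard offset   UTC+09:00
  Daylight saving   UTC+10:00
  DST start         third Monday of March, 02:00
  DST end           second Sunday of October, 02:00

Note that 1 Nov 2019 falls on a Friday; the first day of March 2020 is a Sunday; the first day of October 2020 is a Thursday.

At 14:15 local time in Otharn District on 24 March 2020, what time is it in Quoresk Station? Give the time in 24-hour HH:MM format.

19:45

1 November 2019 is a Friday, so the first Saturday is November 2 and the third is November 16.
1 March 2020 is a Sunday, so the first Sunday is March 1 and the fourth is March 22.
24 March 2020 is outside the daylight-saving period (16 November 2019 – 22 March 2020), so Otharn District is on standard time, UTC+04:30.
14:15 Otharn District − 4h30m = 09:45 UTC.
1 March 2020 is a Sunday, so the first Monday is March 2 and the third is March 16.
1 October 2020 is a Thursday, so the first Sunday is October 4 and the second is October 11.
At the standard offset (UTC+09:00), 09:45 UTC + 9h = 18:45 Quoresk Station standard time.
The standard-time date in Quoresk Station, 24 March 2020, lies within the daylight-saving period (16 March – 11 October), so Quoresk Station is on daylight time, UTC+10:00.
09:45 UTC + 10h = 19:45 Quoresk Station.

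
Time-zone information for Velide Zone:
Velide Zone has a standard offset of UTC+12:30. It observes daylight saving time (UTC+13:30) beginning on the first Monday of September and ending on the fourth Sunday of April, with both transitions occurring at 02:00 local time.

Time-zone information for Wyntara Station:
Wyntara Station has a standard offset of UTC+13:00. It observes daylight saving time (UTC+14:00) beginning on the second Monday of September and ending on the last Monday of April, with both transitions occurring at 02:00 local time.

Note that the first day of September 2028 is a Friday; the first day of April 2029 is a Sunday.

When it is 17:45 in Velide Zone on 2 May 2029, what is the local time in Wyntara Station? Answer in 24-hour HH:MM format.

1 September 2028 is a Friday, so the first Monday is September 4.
1 April 2029 is a Sunday, so the first Sunday is April 1 and the fourth is April 22.
2 May 2029 does not fall between 4 September 2028 and 22 April 2029, so daylight saving is not in effect and Velide Zone is at UTC+12:30.
17:45 Velide Zone − 12h30m = 05:15 UTC.
1 September 2028 is a Friday, so the first Monday is September 4 and the second is September 11.
1 April 2029 is a Sunday, so Mondays fall on 2, 9, 16, 23, 30; the last is April 30.
At the standard offset (UTC+13:00), 05:15 UTC + 13h = 18:15 Wyntara Station standard time.
Daylight saving runs 11 September 2028 – 30 April 2029; the standard-time date in Wyntara Station, 2 May 2029, is outside that window, so Wyntara Station is on standard time at UTC+13:00.
05:15 UTC + 13h = 18:15 Wyntara Station.

18:15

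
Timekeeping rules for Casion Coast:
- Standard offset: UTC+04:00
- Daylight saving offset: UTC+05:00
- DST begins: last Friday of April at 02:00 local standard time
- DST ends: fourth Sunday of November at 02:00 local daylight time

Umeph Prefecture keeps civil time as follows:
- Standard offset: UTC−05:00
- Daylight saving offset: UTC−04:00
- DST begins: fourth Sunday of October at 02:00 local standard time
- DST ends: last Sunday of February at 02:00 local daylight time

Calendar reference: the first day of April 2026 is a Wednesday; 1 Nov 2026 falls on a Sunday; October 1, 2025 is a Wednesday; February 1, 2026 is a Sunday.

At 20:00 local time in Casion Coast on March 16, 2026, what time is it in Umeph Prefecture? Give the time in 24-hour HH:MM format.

11:00

1 April 2026 is a Wednesday, so Fridays fall on 3, 10, 17, 24; the last is April 24.
1 November 2026 is a Sunday, so the first Sunday is November 1 and the fourth is November 22.
March 16, 2026 is outside the daylight-saving period (24 April – 22 November), so Casion Coast is on standard time, UTC+04:00.
20:00 Casion Coast − 4h = 16:00 UTC.
1 October 2025 is a Wednesday, so the first Sunday is October 5 and the fourth is October 26.
1 February 2026 is a Sunday, so Sundays fall on 1, 8, 15, 22; the last is February 22.
At the standard offset (UTC−05:00), 16:00 UTC − 5h = 11:00 Umeph Prefecture standard time.
Daylight saving runs 26 October 2025 – 22 February 2026; the standard-time date in Umeph Prefecture, March 16, 2026, is outside that window, so Umeph Prefecture is on standard time at UTC−05:00.
16:00 UTC − 5h = 11:00 Umeph Prefecture.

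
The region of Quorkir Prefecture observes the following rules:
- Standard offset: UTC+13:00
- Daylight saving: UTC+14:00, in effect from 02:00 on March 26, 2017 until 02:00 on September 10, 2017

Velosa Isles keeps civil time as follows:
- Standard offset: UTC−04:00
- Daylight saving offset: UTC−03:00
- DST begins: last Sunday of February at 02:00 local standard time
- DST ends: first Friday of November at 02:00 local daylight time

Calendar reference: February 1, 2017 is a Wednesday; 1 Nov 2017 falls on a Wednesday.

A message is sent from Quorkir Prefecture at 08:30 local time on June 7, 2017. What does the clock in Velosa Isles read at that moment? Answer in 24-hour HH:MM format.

15:30

June 7, 2017 lies within the daylight-saving period (26 March – 10 September), so Quorkir Prefecture is on daylight time, UTC+14:00.
08:30 Quorkir Prefecture − 14h = 18:30 UTC (rolling into the previous day, 6 June 2017).
1 February 2017 is a Wednesday, so Sundays fall on 5, 12, 19, 26; the last is February 26.
1 November 2017 is a Wednesday, so the first Friday is November 3.
At the standard offset (UTC−04:00), 18:30 UTC − 4h = 14:30 Velosa Isles standard time.
The standard-time date in Velosa Isles, June 6, 2017, lies within the daylight-saving period (26 February – 3 November), so Velosa Isles is on daylight time, UTC−03:00.
18:30 UTC − 3h = 15:30 Velosa Isles.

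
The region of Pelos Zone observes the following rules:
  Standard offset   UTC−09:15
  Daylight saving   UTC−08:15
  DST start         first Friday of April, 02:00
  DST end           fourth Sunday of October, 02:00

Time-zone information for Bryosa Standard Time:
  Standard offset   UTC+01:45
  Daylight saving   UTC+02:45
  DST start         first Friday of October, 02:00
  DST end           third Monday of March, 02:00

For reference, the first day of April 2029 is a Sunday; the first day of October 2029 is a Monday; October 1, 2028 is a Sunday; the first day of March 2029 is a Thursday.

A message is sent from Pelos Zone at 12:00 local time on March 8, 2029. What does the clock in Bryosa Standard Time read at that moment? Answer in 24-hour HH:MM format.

1 April 2029 is a Sunday, so the first Friday is April 6.
1 October 2029 is a Monday, so the first Sunday is October 7 and the fourth is October 28.
March 8, 2029 does not fall between 6 April and 28 October, so daylight saving is not in effect and Pelos Zone is at UTC−09:15.
12:00 Pelos Zone + 9h15m = 21:15 UTC.
1 October 2028 is a Sunday, so the first Friday is October 6.
1 March 2029 is a Thursday, so the first Monday is March 5 and the third is March 19.
At the standard offset (UTC+01:45), 21:15 UTC + 1h45m = 23:00 Bryosa Standard Time standard time.
Daylight saving runs 6 October 2028 – 19 March 2029; the standard-time date in Bryosa Standard Time, March 8, 2029, is inside that window, so Bryosa Standard Time is at UTC+02:45.
21:15 UTC + 2h45m = 00:00 Bryosa Standard Time (rolling into the next day, 9 March 2029).

00:00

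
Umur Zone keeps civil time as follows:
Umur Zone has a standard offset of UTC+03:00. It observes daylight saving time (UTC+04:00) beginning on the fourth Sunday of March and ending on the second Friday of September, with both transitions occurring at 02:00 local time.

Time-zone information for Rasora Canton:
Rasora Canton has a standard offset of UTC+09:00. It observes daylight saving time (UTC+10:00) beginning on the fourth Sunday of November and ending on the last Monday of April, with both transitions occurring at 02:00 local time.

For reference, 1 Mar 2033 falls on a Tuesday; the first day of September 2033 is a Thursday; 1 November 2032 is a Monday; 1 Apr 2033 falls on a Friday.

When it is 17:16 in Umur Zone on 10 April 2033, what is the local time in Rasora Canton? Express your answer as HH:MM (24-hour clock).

1 March 2033 is a Tuesday, so the first Sunday is March 6 and the fourth is March 27.
1 September 2033 is a Thursday, so the first Friday is September 2 and the second is September 9.
10 April 2033 lies within the daylight-saving period (27 March – 9 September), so Umur Zone is on daylight time, UTC+04:00.
17:16 Umur Zone − 4h = 13:16 UTC.
1 November 2032 is a Monday, so the first Sunday is November 7 and the fourth is November 28.
1 April 2033 is a Friday, so Mondays fall on 4, 11, 18, 25; the last is April 25.
At the standard offset (UTC+09:00), 13:16 UTC + 9h = 22:16 Rasora Canton standard time.
The standard-time date in Rasora Canton, 10 April 2033, falls between 28 November 2032 and 25 April 2033, so daylight saving is in effect and Rasora Canton is at UTC+10:00.
13:16 UTC + 10h = 23:16 Rasora Canton.

23:16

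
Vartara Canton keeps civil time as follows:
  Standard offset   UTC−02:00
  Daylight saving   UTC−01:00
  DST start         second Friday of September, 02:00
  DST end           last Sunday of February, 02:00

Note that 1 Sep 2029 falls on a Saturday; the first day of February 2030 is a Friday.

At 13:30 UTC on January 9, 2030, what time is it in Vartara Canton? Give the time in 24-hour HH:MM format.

1 September 2029 is a Saturday, so the first Friday is September 7 and the second is September 14.
1 February 2030 is a Friday, so Sundays fall on 3, 10, 17, 24; the last is February 24.
At the standard offset (UTC−02:00), 13:30 UTC − 2h = 11:30 Vartara Canton standard time.
The standard-time date in Vartara Canton, January 9, 2030, lies within the daylight-saving period (14 September 2029 – 24 February 2030), so Vartara Canton is on daylight time, UTC−01:00.
13:30 UTC − 1h = 12:30 local.

12:30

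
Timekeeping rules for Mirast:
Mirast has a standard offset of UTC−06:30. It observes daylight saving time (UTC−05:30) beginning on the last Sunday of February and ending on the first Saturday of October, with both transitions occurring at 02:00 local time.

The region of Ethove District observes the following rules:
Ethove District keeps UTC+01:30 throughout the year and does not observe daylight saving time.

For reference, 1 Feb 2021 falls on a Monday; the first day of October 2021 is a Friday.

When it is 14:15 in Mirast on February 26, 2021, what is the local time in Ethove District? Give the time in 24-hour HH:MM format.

1 February 2021 is a Monday, so Sundays fall on 7, 14, 21, 28; the last is February 28.
1 October 2021 is a Friday, so the first Saturday is October 2.
February 26, 2021 does not fall between 28 February and 2 October, so daylight saving is not in effect and Mirast is at UTC−06:30.
14:15 Mirast + 6h30m = 20:45 UTC.
Ethove District has no daylight saving, so its offset is UTC+01:30 year-round.
20:45 UTC + 1h30m = 22:15 Ethove District.

22:15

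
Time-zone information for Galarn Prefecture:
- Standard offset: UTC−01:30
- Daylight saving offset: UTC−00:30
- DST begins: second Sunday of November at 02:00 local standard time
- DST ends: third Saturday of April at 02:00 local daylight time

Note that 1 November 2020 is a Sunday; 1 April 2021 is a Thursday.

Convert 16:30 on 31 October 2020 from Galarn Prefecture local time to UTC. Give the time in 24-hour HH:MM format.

18:00

1 November 2020 is a Sunday, so the first Sunday is November 1 and the second is November 8.
1 April 2021 is a Thursday, so the first Saturday is April 3 and the third is April 17.
31 October 2020 is outside the daylight-saving period (8 November 2020 – 17 April 2021), so Galarn Prefecture is on standard time, UTC−01:30.
16:30 local + 1h30m = 18:00 UTC.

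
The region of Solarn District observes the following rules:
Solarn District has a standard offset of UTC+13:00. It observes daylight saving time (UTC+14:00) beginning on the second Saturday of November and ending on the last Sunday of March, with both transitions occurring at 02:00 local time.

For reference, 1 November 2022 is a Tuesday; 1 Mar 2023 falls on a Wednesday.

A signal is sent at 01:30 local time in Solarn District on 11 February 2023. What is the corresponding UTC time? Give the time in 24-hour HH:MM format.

11:30

1 November 2022 is a Tuesday, so the first Saturday is November 5 and the second is November 12.
1 March 2023 is a Wednesday, so Sundays fall on 5, 12, 19, 26; the last is March 26.
11 February 2023 lies within the daylight-saving period (12 November 2022 – 26 March 2023), so Solarn District is on daylight time, UTC+14:00.
01:30 local − 14h = 11:30 UTC (rolling into the previous day, 10 February 2023).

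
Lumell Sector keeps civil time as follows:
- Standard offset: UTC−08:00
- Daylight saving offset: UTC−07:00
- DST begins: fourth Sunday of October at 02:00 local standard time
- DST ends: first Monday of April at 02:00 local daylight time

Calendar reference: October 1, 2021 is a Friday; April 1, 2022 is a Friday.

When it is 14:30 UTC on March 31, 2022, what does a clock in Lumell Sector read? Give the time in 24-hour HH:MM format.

1 October 2021 is a Friday, so the first Sunday is October 3 and the fourth is October 24.
1 April 2022 is a Friday, so the first Monday is April 4.
At the standard offset (UTC−08:00), 14:30 UTC − 8h = 06:30 Lumell Sector standard time.
Daylight saving runs 24 October 2021 – 4 April 2022; the standard-time date in Lumell Sector, March 31, 2022, is inside that window, so Lumell Sector is at UTC−07:00.
14:30 UTC − 7h = 07:30 local.

07:30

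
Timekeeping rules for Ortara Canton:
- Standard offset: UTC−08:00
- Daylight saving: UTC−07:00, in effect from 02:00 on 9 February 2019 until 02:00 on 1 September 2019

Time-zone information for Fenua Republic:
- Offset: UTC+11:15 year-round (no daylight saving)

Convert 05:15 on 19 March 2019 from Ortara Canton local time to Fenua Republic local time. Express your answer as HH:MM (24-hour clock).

19 March 2019 falls between 9 February and 1 September, so daylight saving is in effect and Ortara Canton is at UTC−07:00.
05:15 Ortara Canton + 7h = 12:15 UTC.
Fenua Republic has no daylight saving, so its offset is UTC+11:15 year-round.
12:15 UTC + 11h15m = 23:30 Fenua Republic.

23:30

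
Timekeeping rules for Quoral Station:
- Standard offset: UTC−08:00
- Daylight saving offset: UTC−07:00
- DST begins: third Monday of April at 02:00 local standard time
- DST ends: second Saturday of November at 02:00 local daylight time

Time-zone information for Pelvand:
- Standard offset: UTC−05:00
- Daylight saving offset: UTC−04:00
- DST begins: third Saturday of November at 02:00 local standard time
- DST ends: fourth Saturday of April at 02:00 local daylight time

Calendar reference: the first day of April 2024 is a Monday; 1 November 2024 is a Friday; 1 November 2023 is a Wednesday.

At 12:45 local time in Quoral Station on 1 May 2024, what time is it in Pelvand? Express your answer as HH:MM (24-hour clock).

14:45

1 April 2024 is a Monday, so the first Monday is April 1 and the third is April 15.
1 November 2024 is a Friday, so the first Saturday is November 2 and the second is November 9.
1 May 2024 lies within the daylight-saving period (15 April – 9 November), so Quoral Station is on daylight time, UTC−07:00.
12:45 Quoral Station + 7h = 19:45 UTC.
1 November 2023 is a Wednesday, so the first Saturday is November 4 and the third is November 18.
1 April 2024 is a Monday, so the first Saturday is April 6 and the fourth is April 27.
At the standard offset (UTC−05:00), 19:45 UTC − 5h = 14:45 Pelvand standard time.
The standard-time date in Pelvand, 1 May 2024, is outside the daylight-saving period (18 November 2023 – 27 April 2024), so Pelvand is on standard time, UTC−05:00.
19:45 UTC − 5h = 14:45 Pelvand.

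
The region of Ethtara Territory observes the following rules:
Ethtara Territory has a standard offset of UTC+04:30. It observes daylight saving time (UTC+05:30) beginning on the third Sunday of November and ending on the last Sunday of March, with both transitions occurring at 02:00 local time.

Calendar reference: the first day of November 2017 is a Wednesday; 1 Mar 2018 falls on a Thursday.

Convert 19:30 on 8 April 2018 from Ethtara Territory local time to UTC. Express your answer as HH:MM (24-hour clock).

1 November 2017 is a Wednesday, so the first Sunday is November 5 and the third is November 19.
1 March 2018 is a Thursday, so Sundays fall on 4, 11, 18, 25; the last is March 25.
Daylight saving runs 19 November 2017 – 25 March 2018; 8 April 2018 is outside that window, so Ethtara Territory is on standard time at UTC+04:30.
19:30 local − 4h30m = 15:00 UTC.

15:00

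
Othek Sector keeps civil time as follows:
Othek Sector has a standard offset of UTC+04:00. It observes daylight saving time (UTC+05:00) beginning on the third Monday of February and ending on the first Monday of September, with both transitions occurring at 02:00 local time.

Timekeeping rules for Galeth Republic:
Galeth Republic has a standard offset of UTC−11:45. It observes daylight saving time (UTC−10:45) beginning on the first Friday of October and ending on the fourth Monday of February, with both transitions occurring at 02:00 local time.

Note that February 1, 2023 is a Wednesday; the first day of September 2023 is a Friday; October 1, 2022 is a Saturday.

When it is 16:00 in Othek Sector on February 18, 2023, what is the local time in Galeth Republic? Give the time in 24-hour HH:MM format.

1 February 2023 is a Wednesday, so the first Monday is February 6 and the third is February 20.
1 September 2023 is a Friday, so the first Monday is September 4.
February 18, 2023 is outside the daylight-saving period (20 February – 4 September), so Othek Sector is on standard time, UTC+04:00.
16:00 Othek Sector − 4h = 12:00 UTC.
1 October 2022 is a Saturday, so the first Friday is October 7.
1 February 2023 is a Wednesday, so the first Monday is February 6 and the fourth is February 27.
At the standard offset (UTC−11:45), 12:00 UTC − 11h45m = 00:15 Galeth Republic standard time.
The standard-time date in Galeth Republic, February 18, 2023, falls between 7 October 2022 and 27 February 2023, so daylight saving is in effect and Galeth Republic is at UTC−10:45.
12:00 UTC − 10h45m = 01:15 Galeth Republic.

01:15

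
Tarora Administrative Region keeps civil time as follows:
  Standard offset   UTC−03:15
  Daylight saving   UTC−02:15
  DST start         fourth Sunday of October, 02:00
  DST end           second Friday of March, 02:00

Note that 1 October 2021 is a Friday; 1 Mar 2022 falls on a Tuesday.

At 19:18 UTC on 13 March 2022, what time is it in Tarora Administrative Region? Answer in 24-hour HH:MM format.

1 October 2021 is a Friday, so the first Sunday is October 3 and the fourth is October 24.
1 March 2022 is a Tuesday, so the first Friday is March 4 and the second is March 11.
At the standard offset (UTC−03:15), 19:18 UTC − 3h15m = 16:03 Tarora Administrative Region standard time.
The standard-time date in Tarora Administrative Region, 13 March 2022, does not fall between 24 October 2021 and 11 March 2022, so daylight saving is not in effect and Tarora Administrative Region is at UTC−03:15.
19:18 UTC − 3h15m = 16:03 local.

16:03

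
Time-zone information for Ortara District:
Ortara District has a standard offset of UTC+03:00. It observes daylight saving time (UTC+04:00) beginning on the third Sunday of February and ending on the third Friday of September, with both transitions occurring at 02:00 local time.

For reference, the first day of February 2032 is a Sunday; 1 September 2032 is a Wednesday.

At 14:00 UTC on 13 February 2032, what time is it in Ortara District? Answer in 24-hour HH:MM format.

1 February 2032 is a Sunday, so the first Sunday is February 1 and the third is February 15.
1 September 2032 is a Wednesday, so the first Friday is September 3 and the third is September 17.
At the standard offset (UTC+03:00), 14:00 UTC + 3h = 17:00 Ortara District standard time.
The standard-time date in Ortara District, 13 February 2032, is outside the daylight-saving period (15 February – 17 September), so Ortara District is on standard time, UTC+03:00.
14:00 UTC + 3h = 17:00 local.

17:00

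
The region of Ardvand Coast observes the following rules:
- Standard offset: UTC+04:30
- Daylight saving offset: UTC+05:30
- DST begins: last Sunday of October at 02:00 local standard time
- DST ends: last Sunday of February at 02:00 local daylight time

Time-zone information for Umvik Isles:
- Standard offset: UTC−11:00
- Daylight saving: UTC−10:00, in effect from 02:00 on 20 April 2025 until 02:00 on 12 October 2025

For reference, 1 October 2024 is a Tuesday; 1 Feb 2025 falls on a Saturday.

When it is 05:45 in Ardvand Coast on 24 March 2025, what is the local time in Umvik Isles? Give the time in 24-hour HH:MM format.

1 October 2024 is a Tuesday, so Sundays fall on 6, 13, 20, 27; the last is October 27.
1 February 2025 is a Saturday, so Sundays fall on 2, 9, 16, 23; the last is February 23.
24 March 2025 does not fall between 27 October 2024 and 23 February 2025, so daylight saving is not in effect and Ardvand Coast is at UTC+04:30.
05:45 Ardvand Coast − 4h30m = 01:15 UTC.
At the standard offset (UTC−11:00), 01:15 UTC − 11h = 14:15 Umvik Isles standard time (rolling into the previous day, 23 March 2025).
The standard-time date in Umvik Isles, 23 March 2025, does not fall between 20 April and 12 October, so daylight saving is not in effect and Umvik Isles is at UTC−11:00.
01:15 UTC − 11h = 14:15 Umvik Isles (rolling into the previous day, 23 March 2025).

14:15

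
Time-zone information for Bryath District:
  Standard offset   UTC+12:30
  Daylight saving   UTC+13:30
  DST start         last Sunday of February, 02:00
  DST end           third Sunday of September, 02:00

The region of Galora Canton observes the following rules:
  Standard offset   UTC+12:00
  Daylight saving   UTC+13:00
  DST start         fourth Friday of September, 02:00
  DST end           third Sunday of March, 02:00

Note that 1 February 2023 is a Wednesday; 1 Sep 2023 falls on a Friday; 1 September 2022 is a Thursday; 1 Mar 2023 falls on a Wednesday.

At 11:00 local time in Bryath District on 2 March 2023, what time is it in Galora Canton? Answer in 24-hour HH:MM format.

10:30

1 February 2023 is a Wednesday, so Sundays fall on 5, 12, 19, 26; the last is February 26.
1 September 2023 is a Friday, so the first Sunday is September 3 and the third is September 17.
Daylight saving runs 26 February – 17 September; 2 March 2023 is inside that window, so Bryath District is at UTC+13:30.
11:00 Bryath District − 13h30m = 21:30 UTC (rolling into the previous day, 1 March 2023).
1 September 2022 is a Thursday, so the first Friday is September 2 and the fourth is September 23.
1 March 2023 is a Wednesday, so the first Sunday is March 5 and the third is March 19.
At the standard offset (UTC+12:00), 21:30 UTC + 12h = 09:30 Galora Canton standard time (rolling into the next day, 2 March 2023).
The standard-time date in Galora Canton, 2 March 2023, falls between 23 September 2022 and 19 March 2023, so daylight saving is in effect and Galora Canton is at UTC+13:00.
21:30 UTC + 13h = 10:30 Galora Canton (rolling into the next day, 2 March 2023).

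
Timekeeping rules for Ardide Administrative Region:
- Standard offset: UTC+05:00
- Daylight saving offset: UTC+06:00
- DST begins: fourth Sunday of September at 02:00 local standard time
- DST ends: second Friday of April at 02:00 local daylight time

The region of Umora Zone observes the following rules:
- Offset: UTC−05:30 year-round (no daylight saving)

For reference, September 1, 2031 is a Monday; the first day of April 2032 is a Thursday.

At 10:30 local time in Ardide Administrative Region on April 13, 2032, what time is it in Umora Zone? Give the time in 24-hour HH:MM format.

1 September 2031 is a Monday, so the first Sunday is September 7 and the fourth is September 28.
1 April 2032 is a Thursday, so the first Friday is April 2 and the second is April 9.
Daylight saving runs 28 September 2031 – 9 April 2032; April 13, 2032 is outside that window, so Ardide Administrative Region is on standard time at UTC+05:00.
10:30 Ardide Administrative Region − 5h = 05:30 UTC.
Umora Zone stays on UTC−05:30 all year.
05:30 UTC − 5h30m = 00:00 Umora Zone.

00:00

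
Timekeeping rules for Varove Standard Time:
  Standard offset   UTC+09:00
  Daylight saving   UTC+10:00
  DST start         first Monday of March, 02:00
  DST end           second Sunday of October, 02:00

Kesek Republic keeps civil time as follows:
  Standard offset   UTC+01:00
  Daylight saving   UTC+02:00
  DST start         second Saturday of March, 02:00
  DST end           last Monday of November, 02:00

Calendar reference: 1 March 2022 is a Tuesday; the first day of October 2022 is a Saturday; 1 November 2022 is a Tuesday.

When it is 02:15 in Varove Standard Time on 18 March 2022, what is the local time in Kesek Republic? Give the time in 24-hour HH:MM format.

18:15

1 March 2022 is a Tuesday, so the first Monday is March 7.
1 October 2022 is a Saturday, so the first Sunday is October 2 and the second is October 9.
18 March 2022 falls between 7 March and 9 October, so daylight saving is in effect and Varove Standard Time is at UTC+10:00.
02:15 Varove Standard Time − 10h = 16:15 UTC (rolling into the previous day, 17 March 2022).
1 March 2022 is a Tuesday, so the first Saturday is March 5 and the second is March 12.
1 November 2022 is a Tuesday, so Mondays fall on 7, 14, 21, 28; the last is November 28.
At the standard offset (UTC+01:00), 16:15 UTC + 1h = 17:15 Kesek Republic standard time.
The standard-time date in Kesek Republic, 17 March 2022, lies within the daylight-saving period (12 March – 28 November), so Kesek Republic is on daylight time, UTC+02:00.
16:15 UTC + 2h = 18:15 Kesek Republic.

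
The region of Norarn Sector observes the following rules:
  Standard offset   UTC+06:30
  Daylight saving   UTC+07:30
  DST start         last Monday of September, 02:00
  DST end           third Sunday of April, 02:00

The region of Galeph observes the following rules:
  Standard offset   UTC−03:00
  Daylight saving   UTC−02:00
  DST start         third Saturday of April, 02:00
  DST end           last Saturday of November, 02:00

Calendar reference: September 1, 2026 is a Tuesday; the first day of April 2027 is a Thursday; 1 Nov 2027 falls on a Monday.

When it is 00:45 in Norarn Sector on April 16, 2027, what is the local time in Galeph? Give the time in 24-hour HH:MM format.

1 September 2026 is a Tuesday, so Mondays fall on 7, 14, 21, 28; the last is September 28.
1 April 2027 is a Thursday, so the first Sunday is April 4 and the third is April 18.
Daylight saving runs 28 September 2026 – 18 April 2027; April 16, 2027 is inside that window, so Norarn Sector is at UTC+07:30.
00:45 Norarn Sector − 7h30m = 17:15 UTC (rolling into the previous day, 15 April 2027).
1 April 2027 is a Thursday, so the first Saturday is April 3 and the third is April 17.
1 November 2027 is a Monday, so Saturdays fall on 6, 13, 20, 27; the last is November 27.
At the standard offset (UTC−03:00), 17:15 UTC − 3h = 14:15 Galeph standard time.
Daylight saving runs 17 April – 27 November; the standard-time date in Galeph, April 15, 2027, is outside that window, so Galeph is on standard time at UTC−03:00.
17:15 UTC − 3h = 14:15 Galeph.

14:15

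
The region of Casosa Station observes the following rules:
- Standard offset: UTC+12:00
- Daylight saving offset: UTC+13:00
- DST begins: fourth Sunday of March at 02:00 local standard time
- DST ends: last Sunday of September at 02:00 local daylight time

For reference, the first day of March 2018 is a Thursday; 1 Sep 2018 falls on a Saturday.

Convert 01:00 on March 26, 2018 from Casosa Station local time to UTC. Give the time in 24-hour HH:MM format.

1 March 2018 is a Thursday, so the first Sunday is March 4 and the fourth is March 25.
1 September 2018 is a Saturday, so Sundays fall on 2, 9, 16, 23, 30; the last is September 30.
March 26, 2018 falls between 25 March and 30 September, so daylight saving is in effect and Casosa Station is at UTC+13:00.
01:00 local − 13h = 12:00 UTC (rolling into the previous day, 25 March 2018).

12:00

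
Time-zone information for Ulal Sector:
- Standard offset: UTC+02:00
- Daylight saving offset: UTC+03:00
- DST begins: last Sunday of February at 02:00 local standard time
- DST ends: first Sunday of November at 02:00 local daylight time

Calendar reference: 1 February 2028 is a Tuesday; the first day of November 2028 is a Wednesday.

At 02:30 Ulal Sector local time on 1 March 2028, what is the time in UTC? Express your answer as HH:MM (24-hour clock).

1 February 2028 is a Tuesday, so Sundays fall on 6, 13, 20, 27; the last is February 27.
1 November 2028 is a Wednesday, so the first Sunday is November 5.
Daylight saving runs 27 February – 5 November; 1 March 2028 is inside that window, so Ulal Sector is at UTC+03:00.
02:30 local − 3h = 23:30 UTC (rolling into the previous day, 29 February 2028).

23:30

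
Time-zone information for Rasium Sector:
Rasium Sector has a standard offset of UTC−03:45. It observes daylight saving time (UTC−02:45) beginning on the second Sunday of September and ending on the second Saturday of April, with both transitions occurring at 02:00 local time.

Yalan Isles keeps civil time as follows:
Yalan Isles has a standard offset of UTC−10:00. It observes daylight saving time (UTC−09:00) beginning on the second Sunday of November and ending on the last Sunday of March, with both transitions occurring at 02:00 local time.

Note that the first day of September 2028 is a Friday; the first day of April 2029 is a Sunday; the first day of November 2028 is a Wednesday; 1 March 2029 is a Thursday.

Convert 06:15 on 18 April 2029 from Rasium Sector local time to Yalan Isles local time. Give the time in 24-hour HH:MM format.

00:00

1 September 2028 is a Friday, so the first Sunday is September 3 and the second is September 10.
1 April 2029 is a Sunday, so the first Saturday is April 7 and the second is April 14.
18 April 2029 does not fall between 10 September 2028 and 14 April 2029, so daylight saving is not in effect and Rasium Sector is at UTC−03:45.
06:15 Rasium Sector + 3h45m = 10:00 UTC.
1 November 2028 is a Wednesday, so the first Sunday is November 5 and the second is November 12.
1 March 2029 is a Thursday, so Sundays fall on 4, 11, 18, 25; the last is March 25.
At the standard offset (UTC−10:00), 10:00 UTC − 10h = 00:00 Yalan Isles standard time.
Daylight saving runs 12 November 2028 – 25 March 2029; the standard-time date in Yalan Isles, 18 April 2029, is outside that window, so Yalan Isles is on standard time at UTC−10:00.
10:00 UTC − 10h = 00:00 Yalan Isles.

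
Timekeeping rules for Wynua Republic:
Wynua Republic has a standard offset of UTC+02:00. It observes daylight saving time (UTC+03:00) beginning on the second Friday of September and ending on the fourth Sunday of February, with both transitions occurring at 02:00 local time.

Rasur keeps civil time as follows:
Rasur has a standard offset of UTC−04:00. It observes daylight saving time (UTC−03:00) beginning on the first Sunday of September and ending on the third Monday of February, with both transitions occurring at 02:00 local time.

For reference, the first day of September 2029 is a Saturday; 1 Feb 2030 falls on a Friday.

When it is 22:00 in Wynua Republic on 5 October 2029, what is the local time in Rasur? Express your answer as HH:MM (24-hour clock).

1 September 2029 is a Saturday, so the first Friday is September 7 and the second is September 14.
1 February 2030 is a Friday, so the first Sunday is February 3 and the fourth is February 24.
5 October 2029 falls between 14 September 2029 and 24 February 2030, so daylight saving is in effect and Wynua Republic is at UTC+03:00.
22:00 Wynua Republic − 3h = 19:00 UTC.
1 September 2029 is a Saturday, so the first Sunday is September 2.
1 February 2030 is a Friday, so the first Monday is February 4 and the third is February 18.
At the standard offset (UTC−04:00), 19:00 UTC − 4h = 15:00 Rasur standard time.
The standard-time date in Rasur, 5 October 2029, lies within the daylight-saving period (2 September 2029 – 18 February 2030), so Rasur is on daylight time, UTC−03:00.
19:00 UTC − 3h = 16:00 Rasur.

16:00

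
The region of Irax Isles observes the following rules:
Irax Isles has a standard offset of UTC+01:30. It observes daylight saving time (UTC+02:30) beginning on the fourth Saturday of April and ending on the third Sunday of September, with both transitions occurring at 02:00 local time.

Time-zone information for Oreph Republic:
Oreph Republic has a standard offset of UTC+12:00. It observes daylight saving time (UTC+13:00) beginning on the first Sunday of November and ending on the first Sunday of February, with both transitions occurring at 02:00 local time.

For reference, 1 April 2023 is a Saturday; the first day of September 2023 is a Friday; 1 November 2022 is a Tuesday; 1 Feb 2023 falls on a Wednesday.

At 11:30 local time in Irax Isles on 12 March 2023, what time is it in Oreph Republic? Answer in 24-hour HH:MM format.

1 April 2023 is a Saturday, so the first Saturday is April 1 and the fourth is April 22.
1 September 2023 is a Friday, so the first Sunday is September 3 and the third is September 17.
12 March 2023 is outside the daylight-saving period (22 April – 17 September), so Irax Isles is on standard time, UTC+01:30.
11:30 Irax Isles − 1h30m = 10:00 UTC.
1 November 2022 is a Tuesday, so the first Sunday is November 6.
1 February 2023 is a Wednesday, so the first Sunday is February 5.
At the standard offset (UTC+12:00), 10:00 UTC + 12h = 22:00 Oreph Republic standard time.
The standard-time date in Oreph Republic, 12 March 2023, does not fall between 6 November 2022 and 5 February 2023, so daylight saving is not in effect and Oreph Republic is at UTC+12:00.
10:00 UTC + 12h = 22:00 Oreph Republic.

22:00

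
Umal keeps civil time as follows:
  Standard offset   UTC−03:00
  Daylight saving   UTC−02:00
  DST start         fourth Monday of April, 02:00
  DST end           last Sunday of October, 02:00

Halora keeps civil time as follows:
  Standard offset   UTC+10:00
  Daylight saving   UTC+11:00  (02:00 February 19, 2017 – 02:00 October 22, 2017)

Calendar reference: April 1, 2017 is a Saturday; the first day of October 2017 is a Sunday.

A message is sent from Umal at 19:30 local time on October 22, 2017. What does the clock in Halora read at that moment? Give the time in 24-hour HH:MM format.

1 April 2017 is a Saturday, so the first Monday is April 3 and the fourth is April 24.
1 October 2017 is a Sunday, so Sundays fall on 1, 8, 15, 22, 29; the last is October 29.
Daylight saving runs 24 April – 29 October; October 22, 2017 is inside that window, so Umal is at UTC−02:00.
19:30 Umal + 2h = 21:30 UTC.
At the standard offset (UTC+10:00), 21:30 UTC + 10h = 07:30 Halora standard time (rolling into the next day, 23 October 2017).
Daylight saving runs 19 February – 22 October; the standard-time date in Halora, October 23, 2017, is outside that window, so Halora is on standard time at UTC+10:00.
21:30 UTC + 10h = 07:30 Halora (rolling into the next day, 23 October 2017).

07:30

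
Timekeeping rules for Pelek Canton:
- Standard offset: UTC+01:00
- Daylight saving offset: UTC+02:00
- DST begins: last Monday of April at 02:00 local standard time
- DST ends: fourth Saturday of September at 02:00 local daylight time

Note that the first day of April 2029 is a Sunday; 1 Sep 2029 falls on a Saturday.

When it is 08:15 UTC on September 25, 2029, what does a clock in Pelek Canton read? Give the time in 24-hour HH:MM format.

09:15

1 April 2029 is a Sunday, so Mondays fall on 2, 9, 16, 23, 30; the last is April 30.
1 September 2029 is a Saturday, so the first Saturday is September 1 and the fourth is September 22.
At the standard offset (UTC+01:00), 08:15 UTC + 1h = 09:15 Pelek Canton standard time.
Daylight saving runs 30 April – 22 September; the standard-time date in Pelek Canton, September 25, 2029, is outside that window, so Pelek Canton is on standard time at UTC+01:00.
08:15 UTC + 1h = 09:15 local.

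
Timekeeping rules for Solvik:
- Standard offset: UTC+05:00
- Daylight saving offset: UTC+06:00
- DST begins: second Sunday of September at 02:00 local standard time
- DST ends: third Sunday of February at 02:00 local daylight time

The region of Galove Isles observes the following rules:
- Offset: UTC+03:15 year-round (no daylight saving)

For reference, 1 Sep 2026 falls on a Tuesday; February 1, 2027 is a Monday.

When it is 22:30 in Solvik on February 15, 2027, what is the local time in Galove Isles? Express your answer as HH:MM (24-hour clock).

19:45

1 September 2026 is a Tuesday, so the first Sunday is September 6 and the second is September 13.
1 February 2027 is a Monday, so the first Sunday is February 7 and the third is February 21.
February 15, 2027 falls between 13 September 2026 and 21 February 2027, so daylight saving is in effect and Solvik is at UTC+06:00.
22:30 Solvik − 6h = 16:30 UTC.
Galove Isles stays on UTC+03:15 all year.
16:30 UTC + 3h15m = 19:45 Galove Isles.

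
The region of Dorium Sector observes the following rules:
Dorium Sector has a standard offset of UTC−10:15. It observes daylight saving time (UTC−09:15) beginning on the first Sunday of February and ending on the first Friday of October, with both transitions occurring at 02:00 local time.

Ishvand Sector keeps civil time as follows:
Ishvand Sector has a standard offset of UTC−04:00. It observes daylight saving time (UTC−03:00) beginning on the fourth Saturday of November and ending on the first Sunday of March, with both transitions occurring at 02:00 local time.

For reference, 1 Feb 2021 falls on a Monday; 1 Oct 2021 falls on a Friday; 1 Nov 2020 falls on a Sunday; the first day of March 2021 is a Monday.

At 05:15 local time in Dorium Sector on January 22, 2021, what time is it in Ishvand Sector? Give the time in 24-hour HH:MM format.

12:30

1 February 2021 is a Monday, so the first Sunday is February 7.
1 October 2021 is a Friday, so the first Friday is October 1.
Daylight saving runs 7 February – 1 October; January 22, 2021 is outside that window, so Dorium Sector is on standard time at UTC−10:15.
05:15 Dorium Sector + 10h15m = 15:30 UTC.
1 November 2020 is a Sunday, so the first Saturday is November 7 and the fourth is November 28.
1 March 2021 is a Monday, so the first Sunday is March 7.
At the standard offset (UTC−04:00), 15:30 UTC − 4h = 11:30 Ishvand Sector standard time.
The standard-time date in Ishvand Sector, January 22, 2021, falls between 28 November 2020 and 7 March 2021, so daylight saving is in effect and Ishvand Sector is at UTC−03:00.
15:30 UTC − 3h = 12:30 Ishvand Sector.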